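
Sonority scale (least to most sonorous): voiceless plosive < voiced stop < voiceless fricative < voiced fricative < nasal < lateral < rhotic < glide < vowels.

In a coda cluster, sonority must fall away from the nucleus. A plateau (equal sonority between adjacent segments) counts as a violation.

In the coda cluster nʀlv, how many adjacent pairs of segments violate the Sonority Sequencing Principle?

1

/n/ is a nasal (sonority 5).
/ʀ/ is a rhotic (sonority 7).
/l/ is a lateral (sonority 6).
/v/ is a voiced fricative (sonority 4).
/n/→/ʀ/: 5→7 (does not fall) — violation.
/ʀ/→/l/: 7→6 (falls) — ok.
/l/→/v/: 6→4 (falls) — ok.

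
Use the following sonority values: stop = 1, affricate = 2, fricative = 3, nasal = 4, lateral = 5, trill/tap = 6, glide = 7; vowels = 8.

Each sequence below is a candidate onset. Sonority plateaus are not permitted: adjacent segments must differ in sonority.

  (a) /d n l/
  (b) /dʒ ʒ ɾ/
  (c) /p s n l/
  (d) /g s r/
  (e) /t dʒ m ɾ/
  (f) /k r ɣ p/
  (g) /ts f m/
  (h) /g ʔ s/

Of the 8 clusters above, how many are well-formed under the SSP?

(a) 1-4-5 → obeys
(b) 2-3-6 → obeys
(c) 1-3-4-5 → obeys
(d) 1-3-6 → obeys
(e) 1-2-4-6 → obeys
(f) 1-6-3-1 → violates
(g) 2-3-4 → obeys
(h) 1-1-3 → violates

6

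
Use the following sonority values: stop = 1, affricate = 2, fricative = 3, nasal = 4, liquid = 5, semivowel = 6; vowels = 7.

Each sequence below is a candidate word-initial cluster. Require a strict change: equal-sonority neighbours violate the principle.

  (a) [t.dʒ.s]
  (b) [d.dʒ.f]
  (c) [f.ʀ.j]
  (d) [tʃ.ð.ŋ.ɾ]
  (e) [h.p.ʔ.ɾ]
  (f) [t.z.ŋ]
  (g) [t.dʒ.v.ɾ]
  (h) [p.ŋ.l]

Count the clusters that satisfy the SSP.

(a) 1-2-3 → obeys
(b) 1-2-3 → obeys
(c) 3-5-6 → obeys
(d) 2-3-4-5 → obeys
(e) 3-1-1-5 → violates
(f) 1-3-4 → obeys
(g) 1-2-3-5 → obeys
(h) 1-4-5 → obeys

7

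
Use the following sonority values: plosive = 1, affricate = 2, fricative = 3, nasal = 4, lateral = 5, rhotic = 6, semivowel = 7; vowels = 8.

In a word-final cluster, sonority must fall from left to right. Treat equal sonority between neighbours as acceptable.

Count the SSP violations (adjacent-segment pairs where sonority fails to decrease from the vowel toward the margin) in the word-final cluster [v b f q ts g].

/v/ is a fricative (sonority 3).
/b/ is a plosive (sonority 1).
/f/ is a fricative (sonority 3).
/q/ is a plosive (sonority 1).
/ts/ is an affricate (sonority 2).
/g/ is a plosive (sonority 1).
/v/→/b/: 3→1 (falls) — ok.
/b/→/f/: 1→3 (does not fall) — violation.
/f/→/q/: 3→1 (falls) — ok.
/q/→/ts/: 1→2 (does not fall) — violation.
/ts/→/g/: 2→1 (falls) — ok.

2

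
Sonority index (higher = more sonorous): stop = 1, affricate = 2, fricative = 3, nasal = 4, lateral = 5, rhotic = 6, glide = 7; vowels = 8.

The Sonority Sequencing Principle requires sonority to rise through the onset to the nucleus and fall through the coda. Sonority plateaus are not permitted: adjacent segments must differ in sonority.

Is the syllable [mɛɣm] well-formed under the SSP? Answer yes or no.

Onset: /m/ is a nasal (sonority 4); then the nucleus /ɛ/ (sonority 8).
Onset profile 4-8 — rises to the nucleus.
Coda: /ɣ/ is a fricative (sonority 3), /m/ is a nasal (sonority 4).
Coda profile 8-3-4 — does not strictly fall throughout.

no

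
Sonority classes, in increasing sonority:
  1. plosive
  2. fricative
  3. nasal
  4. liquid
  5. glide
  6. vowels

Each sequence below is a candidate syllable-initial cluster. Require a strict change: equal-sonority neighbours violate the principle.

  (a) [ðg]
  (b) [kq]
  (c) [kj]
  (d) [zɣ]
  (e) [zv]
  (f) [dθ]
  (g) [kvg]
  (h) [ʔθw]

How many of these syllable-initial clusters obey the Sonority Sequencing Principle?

3

(a) [ðg]: profile 2-1 — violates.
(b) [kq]: profile 1-1 — violates.
(c) [kj]: profile 1-5 — obeys.
(d) [zɣ]: profile 2-2 — violates.
(e) [zv]: profile 2-2 — violates.
(f) [dθ]: profile 1-2 — obeys.
(g) [kvg]: profile 1-2-1 — violates.
(h) [ʔθw]: profile 1-2-5 — obeys.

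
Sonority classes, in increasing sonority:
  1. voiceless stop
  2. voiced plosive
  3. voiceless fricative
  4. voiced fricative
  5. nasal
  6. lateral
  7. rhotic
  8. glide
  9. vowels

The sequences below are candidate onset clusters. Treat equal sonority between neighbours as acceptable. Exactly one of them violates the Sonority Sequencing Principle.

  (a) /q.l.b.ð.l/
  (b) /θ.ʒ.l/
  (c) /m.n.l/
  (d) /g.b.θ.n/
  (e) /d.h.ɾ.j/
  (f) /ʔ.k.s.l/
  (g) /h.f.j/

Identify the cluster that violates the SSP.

(a) /q.l.b.ð.l/: profile 1-6-2-4-6 — violates.
(b) /θ.ʒ.l/: profile 3-4-6 — obeys.
(c) /m.n.l/: profile 5-5-6 — obeys.
(d) /g.b.θ.n/: profile 2-2-3-5 — obeys.
(e) /d.h.ɾ.j/: profile 2-3-7-8 — obeys.
(f) /ʔ.k.s.l/: profile 1-1-3-6 — obeys.
(g) /h.f.j/: profile 3-3-8 — obeys.

a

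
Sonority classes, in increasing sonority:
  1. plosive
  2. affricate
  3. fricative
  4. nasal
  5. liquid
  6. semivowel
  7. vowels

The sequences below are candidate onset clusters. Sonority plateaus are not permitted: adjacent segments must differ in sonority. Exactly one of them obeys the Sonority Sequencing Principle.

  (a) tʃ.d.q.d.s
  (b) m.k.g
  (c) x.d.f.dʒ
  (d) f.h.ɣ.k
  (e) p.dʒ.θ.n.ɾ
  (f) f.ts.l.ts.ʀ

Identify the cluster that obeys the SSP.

(a) tʃ.d.q.d.s: profile 2-1-1-1-3 — violates.
(b) m.k.g: profile 4-1-1 — violates.
(c) x.d.f.dʒ: profile 3-1-3-2 — violates.
(d) f.h.ɣ.k: profile 3-3-3-1 — violates.
(e) p.dʒ.θ.n.ɾ: profile 1-2-3-4-5 — obeys.
(f) f.ts.l.ts.ʀ: profile 3-2-5-2-5 — violates.

e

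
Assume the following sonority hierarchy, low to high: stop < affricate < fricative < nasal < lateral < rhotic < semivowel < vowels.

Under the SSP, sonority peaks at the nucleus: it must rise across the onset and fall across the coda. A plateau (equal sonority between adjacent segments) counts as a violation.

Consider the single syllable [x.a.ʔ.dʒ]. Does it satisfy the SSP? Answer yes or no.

no

Onset: /x/ is a fricative (sonority 3); then the nucleus /a/ (sonority 8).
Onset profile 3-8 — rises to the nucleus.
Coda: /ʔ/ is a stop (sonority 1), /dʒ/ is an affricate (sonority 2).
Coda profile 8-1-2 — does not strictly fall throughout.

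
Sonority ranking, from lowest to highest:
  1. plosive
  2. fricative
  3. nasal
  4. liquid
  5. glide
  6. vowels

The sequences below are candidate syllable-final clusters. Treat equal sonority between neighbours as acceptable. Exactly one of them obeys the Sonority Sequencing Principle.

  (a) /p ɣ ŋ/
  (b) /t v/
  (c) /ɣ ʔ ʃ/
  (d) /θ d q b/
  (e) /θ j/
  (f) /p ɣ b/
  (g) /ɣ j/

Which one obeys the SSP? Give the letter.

(a) 1-2-3 → violates
(b) 1-2 → violates
(c) 2-1-2 → violates
(d) 2-1-1-1 → obeys
(e) 2-5 → violates
(f) 1-2-1 → violates
(g) 2-5 → violates

d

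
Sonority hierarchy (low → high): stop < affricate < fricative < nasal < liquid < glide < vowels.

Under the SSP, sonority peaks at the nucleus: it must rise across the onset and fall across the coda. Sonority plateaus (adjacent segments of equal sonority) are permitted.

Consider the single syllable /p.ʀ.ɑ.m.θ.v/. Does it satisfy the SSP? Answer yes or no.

yes

Onset: /p/ is a stop (sonority 1), /ʀ/ is a liquid (sonority 5); then the nucleus /ɑ/ (sonority 7).
Onset profile 1-5-7 — rises to the nucleus.
Coda: /m/ is a nasal (sonority 4), /θ/ is a fricative (sonority 3), /v/ is a fricative (sonority 3).
Coda profile 7-4-3-3 — falls from the nucleus.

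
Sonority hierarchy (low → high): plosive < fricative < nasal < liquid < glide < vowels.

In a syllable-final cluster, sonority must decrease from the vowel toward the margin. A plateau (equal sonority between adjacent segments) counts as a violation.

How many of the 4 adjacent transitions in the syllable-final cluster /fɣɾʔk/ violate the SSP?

/f/: fricative = 2.
/ɣ/: fricative = 2.
/ɾ/: liquid = 4.
/ʔ/: plosive = 1.
/k/: plosive = 1.
/f/→/ɣ/: 2→2 (plateau) — violation.
/ɣ/→/ɾ/: 2→4 (does not fall) — violation.
/ɾ/→/ʔ/: 4→1 (falls) — ok.
/ʔ/→/k/: 1→1 (plateau) — violation.

3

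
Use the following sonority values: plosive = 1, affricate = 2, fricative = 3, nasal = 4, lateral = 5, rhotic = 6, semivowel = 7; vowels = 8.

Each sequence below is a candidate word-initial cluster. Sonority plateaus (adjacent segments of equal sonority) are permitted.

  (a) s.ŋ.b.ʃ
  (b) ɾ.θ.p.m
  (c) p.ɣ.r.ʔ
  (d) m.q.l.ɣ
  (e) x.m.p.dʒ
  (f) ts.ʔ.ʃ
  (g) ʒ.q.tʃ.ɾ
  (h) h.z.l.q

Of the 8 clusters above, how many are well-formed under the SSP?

0

(a) sonority 3-4-1-3: ill-formed.
(b) sonority 6-3-1-4: ill-formed.
(c) sonority 1-3-6-1: ill-formed.
(d) sonority 4-1-5-3: ill-formed.
(e) sonority 3-4-1-2: ill-formed.
(f) sonority 2-1-3: ill-formed.
(g) sonority 3-1-2-6: ill-formed.
(h) sonority 3-3-5-1: ill-formed.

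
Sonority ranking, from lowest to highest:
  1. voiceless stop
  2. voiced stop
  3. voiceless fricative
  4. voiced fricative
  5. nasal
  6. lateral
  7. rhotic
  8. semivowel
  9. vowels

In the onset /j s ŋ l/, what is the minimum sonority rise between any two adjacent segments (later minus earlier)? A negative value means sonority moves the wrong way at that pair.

/j/: semivowel = 8.
/s/: voiceless fricative = 3.
/ŋ/: nasal = 5.
/l/: lateral = 6.
/j/→/s/: change -5.
/s/→/ŋ/: change +2.
/ŋ/→/l/: change +1.
Minimum = -5.

-5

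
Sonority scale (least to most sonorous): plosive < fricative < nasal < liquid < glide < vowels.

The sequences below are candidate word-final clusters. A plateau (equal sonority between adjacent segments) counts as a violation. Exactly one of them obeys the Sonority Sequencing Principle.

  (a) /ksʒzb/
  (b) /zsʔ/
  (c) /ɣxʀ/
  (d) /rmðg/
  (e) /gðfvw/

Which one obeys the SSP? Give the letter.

d

(a) sonority 1-2-2-2-1: ill-formed.
(b) sonority 2-2-1: ill-formed.
(c) sonority 2-2-4: ill-formed.
(d) sonority 4-3-2-1: well-formed.
(e) sonority 1-2-2-2-5: ill-formed.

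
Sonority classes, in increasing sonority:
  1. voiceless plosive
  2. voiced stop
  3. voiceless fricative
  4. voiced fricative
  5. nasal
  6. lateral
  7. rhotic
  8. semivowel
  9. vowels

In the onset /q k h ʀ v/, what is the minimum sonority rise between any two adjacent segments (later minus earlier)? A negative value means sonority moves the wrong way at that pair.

-3

/q/: voiceless plosive = 1.
/k/: voiceless plosive = 1.
/h/: voiceless fricative = 3.
/ʀ/: rhotic = 7.
/v/: voiced fricative = 4.
/q/→/k/: change +0.
/k/→/h/: change +2.
/h/→/ʀ/: change +4.
/ʀ/→/v/: change -3.
Minimum = -3.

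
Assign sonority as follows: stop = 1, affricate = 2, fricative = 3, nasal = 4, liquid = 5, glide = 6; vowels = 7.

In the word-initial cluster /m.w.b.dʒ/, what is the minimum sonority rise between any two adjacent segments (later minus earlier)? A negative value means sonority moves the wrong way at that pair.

/m/ — nasal, sonority 4.
/w/ — glide, sonority 6.
/b/ — stop, sonority 1.
/dʒ/ — affricate, sonority 2.
/m/→/w/: change +2.
/w/→/b/: change -5.
/b/→/dʒ/: change +1.
Minimum = -5.

-5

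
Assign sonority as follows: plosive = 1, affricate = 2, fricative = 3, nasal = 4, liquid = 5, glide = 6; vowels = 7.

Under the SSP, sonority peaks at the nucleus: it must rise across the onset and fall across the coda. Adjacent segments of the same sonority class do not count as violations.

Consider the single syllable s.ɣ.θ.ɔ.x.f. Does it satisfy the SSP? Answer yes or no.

Onset: /s/ is a fricative (sonority 3), /ɣ/ is a fricative (sonority 3), /θ/ is a fricative (sonority 3); then the nucleus /ɔ/ (sonority 7).
Onset profile 3-3-3-7 — rises to the nucleus.
Coda: /x/ is a fricative (sonority 3), /f/ is a fricative (sonority 3).
Coda profile 7-3-3 — falls from the nucleus.

yes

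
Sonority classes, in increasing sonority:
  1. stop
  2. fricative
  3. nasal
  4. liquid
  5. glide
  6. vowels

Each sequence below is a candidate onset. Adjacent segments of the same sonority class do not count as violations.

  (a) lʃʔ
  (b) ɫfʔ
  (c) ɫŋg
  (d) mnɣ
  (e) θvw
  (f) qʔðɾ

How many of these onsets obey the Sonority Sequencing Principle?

2

(a) 4-2-1 → violates
(b) 4-2-1 → violates
(c) 4-3-1 → violates
(d) 3-3-2 → violates
(e) 2-2-5 → obeys
(f) 1-1-2-4 → obeys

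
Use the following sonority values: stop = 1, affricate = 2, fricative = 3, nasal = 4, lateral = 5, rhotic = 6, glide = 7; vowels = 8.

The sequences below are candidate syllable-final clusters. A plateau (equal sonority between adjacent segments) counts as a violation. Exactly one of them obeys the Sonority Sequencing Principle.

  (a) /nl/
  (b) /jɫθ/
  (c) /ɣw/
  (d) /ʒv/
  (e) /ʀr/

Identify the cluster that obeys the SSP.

(a) /nl/: profile 4-5 — violates.
(b) /jɫθ/: profile 7-5-3 — obeys.
(c) /ɣw/: profile 3-7 — violates.
(d) /ʒv/: profile 3-3 — violates.
(e) /ʀr/: profile 6-6 — violates.

b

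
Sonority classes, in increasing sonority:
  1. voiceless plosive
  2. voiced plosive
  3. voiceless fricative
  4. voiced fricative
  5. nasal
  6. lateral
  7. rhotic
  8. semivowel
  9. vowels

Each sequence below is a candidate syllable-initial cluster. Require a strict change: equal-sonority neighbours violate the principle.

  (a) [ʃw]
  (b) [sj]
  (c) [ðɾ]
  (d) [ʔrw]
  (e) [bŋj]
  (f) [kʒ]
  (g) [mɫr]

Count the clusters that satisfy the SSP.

7

(a) sonority 3-8: well-formed.
(b) sonority 3-8: well-formed.
(c) sonority 4-7: well-formed.
(d) sonority 1-7-8: well-formed.
(e) sonority 2-5-8: well-formed.
(f) sonority 1-4: well-formed.
(g) sonority 5-6-7: well-formed.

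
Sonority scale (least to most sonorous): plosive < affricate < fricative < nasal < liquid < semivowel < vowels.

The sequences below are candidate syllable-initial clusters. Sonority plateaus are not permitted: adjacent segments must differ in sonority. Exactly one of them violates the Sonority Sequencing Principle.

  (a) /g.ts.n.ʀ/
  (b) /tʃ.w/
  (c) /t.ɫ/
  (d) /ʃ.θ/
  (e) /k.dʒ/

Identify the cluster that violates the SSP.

(a) 1-2-4-5 → obeys
(b) 2-6 → obeys
(c) 1-5 → obeys
(d) 3-3 → violates
(e) 1-2 → obeys

d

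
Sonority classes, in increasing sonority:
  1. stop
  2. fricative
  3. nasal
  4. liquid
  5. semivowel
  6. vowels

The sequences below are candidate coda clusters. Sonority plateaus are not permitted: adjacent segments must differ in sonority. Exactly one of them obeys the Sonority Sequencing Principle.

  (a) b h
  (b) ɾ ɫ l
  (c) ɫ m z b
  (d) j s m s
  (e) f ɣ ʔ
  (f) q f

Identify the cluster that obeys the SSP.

c

(a) b h: profile 1-2 — violates.
(b) ɾ ɫ l: profile 4-4-4 — violates.
(c) ɫ m z b: profile 4-3-2-1 — obeys.
(d) j s m s: profile 5-2-3-2 — violates.
(e) f ɣ ʔ: profile 2-2-1 — violates.
(f) q f: profile 1-2 — violates.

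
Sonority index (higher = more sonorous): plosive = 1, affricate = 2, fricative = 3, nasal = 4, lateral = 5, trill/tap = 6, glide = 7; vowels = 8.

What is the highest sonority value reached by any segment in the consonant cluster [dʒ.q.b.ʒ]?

/dʒ/ — affricate, sonority 2.
/q/ — plosive, sonority 1.
/b/ — plosive, sonority 1.
/ʒ/ — fricative, sonority 3.
The maximum is 3.

3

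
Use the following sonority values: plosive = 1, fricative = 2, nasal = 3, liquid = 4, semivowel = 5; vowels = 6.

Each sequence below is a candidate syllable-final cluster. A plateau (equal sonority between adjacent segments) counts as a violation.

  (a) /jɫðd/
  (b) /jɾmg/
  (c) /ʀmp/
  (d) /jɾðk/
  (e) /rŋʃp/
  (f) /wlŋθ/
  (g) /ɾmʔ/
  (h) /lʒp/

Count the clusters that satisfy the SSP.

8

(a) /jɫðd/: profile 5-4-2-1 — obeys.
(b) /jɾmg/: profile 5-4-3-1 — obeys.
(c) /ʀmp/: profile 4-3-1 — obeys.
(d) /jɾðk/: profile 5-4-2-1 — obeys.
(e) /rŋʃp/: profile 4-3-2-1 — obeys.
(f) /wlŋθ/: profile 5-4-3-2 — obeys.
(g) /ɾmʔ/: profile 4-3-1 — obeys.
(h) /lʒp/: profile 4-2-1 — obeys.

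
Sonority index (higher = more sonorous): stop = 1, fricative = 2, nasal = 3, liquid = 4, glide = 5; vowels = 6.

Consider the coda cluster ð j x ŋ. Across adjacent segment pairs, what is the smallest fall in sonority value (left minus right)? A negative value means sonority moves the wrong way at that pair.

-3

/ð/ — fricative, sonority 2.
/j/ — glide, sonority 5.
/x/ — fricative, sonority 2.
/ŋ/ — nasal, sonority 3.
/ð/→/j/: change -3.
/j/→/x/: change +3.
/x/→/ŋ/: change -1.
Minimum = -3.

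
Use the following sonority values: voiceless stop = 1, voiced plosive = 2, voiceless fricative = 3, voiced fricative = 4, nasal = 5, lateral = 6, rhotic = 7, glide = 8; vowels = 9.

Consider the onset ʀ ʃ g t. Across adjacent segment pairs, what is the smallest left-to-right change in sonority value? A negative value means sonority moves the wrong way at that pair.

/ʀ/: rhotic = 7.
/ʃ/: voiceless fricative = 3.
/g/: voiced plosive = 2.
/t/: voiceless stop = 1.
/ʀ/→/ʃ/: change -4.
/ʃ/→/g/: change -1.
/g/→/t/: change -1.
Minimum = -4.

-4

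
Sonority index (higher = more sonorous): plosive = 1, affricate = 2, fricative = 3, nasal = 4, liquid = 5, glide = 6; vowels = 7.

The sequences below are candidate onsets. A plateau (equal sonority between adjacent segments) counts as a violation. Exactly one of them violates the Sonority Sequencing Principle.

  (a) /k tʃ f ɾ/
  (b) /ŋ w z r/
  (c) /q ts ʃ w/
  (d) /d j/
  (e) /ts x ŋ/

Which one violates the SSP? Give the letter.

b

(a) sonority 1-2-3-5: well-formed.
(b) sonority 4-6-3-5: ill-formed.
(c) sonority 1-2-3-6: well-formed.
(d) sonority 1-6: well-formed.
(e) sonority 2-3-4: well-formed.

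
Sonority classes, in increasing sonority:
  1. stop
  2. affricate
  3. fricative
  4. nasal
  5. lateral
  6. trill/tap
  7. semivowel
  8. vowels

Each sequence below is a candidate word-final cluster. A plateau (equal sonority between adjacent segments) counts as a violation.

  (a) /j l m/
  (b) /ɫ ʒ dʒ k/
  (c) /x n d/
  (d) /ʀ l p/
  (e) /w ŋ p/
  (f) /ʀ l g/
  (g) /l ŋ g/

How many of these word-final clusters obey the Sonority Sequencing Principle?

(a) /j l m/: profile 7-5-4 — obeys.
(b) /ɫ ʒ dʒ k/: profile 5-3-2-1 — obeys.
(c) /x n d/: profile 3-4-1 — violates.
(d) /ʀ l p/: profile 6-5-1 — obeys.
(e) /w ŋ p/: profile 7-4-1 — obeys.
(f) /ʀ l g/: profile 6-5-1 — obeys.
(g) /l ŋ g/: profile 5-4-1 — obeys.

6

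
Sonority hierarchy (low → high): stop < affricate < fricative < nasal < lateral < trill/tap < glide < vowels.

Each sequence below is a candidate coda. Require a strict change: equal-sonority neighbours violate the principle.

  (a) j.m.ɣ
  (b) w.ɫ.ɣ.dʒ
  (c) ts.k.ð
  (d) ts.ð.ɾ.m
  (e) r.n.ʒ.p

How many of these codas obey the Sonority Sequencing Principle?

3

(a) 7-4-3 → obeys
(b) 7-5-3-2 → obeys
(c) 2-1-3 → violates
(d) 2-3-6-4 → violates
(e) 6-4-3-1 → obeys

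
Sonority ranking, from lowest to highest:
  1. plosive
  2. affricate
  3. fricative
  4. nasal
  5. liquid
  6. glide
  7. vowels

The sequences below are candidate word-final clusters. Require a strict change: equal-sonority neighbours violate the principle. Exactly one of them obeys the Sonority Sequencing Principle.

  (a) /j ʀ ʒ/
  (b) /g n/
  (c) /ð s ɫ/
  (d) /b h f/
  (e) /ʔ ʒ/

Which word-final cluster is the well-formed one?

a

(a) sonority 6-5-3: well-formed.
(b) sonority 1-4: ill-formed.
(c) sonority 3-3-5: ill-formed.
(d) sonority 1-3-3: ill-formed.
(e) sonority 1-3: ill-formed.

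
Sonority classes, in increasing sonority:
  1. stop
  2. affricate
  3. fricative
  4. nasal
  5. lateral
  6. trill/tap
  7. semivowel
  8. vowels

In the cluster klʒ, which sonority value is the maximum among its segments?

5

/k/ — stop, sonority 1.
/l/ — lateral, sonority 5.
/ʒ/ — fricative, sonority 3.
The maximum is 5.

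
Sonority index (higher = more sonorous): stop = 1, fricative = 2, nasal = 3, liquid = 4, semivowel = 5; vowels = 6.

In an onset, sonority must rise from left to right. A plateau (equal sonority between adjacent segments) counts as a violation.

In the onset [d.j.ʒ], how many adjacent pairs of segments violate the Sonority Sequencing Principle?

1

/d/ — stop, sonority 1.
/j/ — semivowel, sonority 5.
/ʒ/ — fricative, sonority 2.
/d/→/j/: 1→5 (rises) — ok.
/j/→/ʒ/: 5→2 (does not rise) — violation.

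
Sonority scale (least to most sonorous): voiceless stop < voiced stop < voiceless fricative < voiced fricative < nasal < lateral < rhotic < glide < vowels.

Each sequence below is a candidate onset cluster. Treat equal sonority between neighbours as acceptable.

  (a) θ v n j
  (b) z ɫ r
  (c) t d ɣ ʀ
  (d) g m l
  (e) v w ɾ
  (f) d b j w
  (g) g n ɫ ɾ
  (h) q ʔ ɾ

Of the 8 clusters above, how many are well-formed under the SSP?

7

(a) 3-4-5-8 → obeys
(b) 4-6-7 → obeys
(c) 1-2-4-7 → obeys
(d) 2-5-6 → obeys
(e) 4-8-7 → violates
(f) 2-2-8-8 → obeys
(g) 2-5-6-7 → obeys
(h) 1-1-7 → obeys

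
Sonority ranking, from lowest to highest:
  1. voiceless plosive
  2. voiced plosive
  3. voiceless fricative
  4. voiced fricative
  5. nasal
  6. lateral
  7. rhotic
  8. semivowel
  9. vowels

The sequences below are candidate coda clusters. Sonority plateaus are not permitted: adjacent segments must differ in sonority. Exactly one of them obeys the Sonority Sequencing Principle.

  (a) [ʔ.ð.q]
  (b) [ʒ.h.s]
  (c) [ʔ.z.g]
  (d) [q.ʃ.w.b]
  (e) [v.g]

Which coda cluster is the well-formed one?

e

(a) [ʔ.ð.q]: profile 1-4-1 — violates.
(b) [ʒ.h.s]: profile 4-3-3 — violates.
(c) [ʔ.z.g]: profile 1-4-2 — violates.
(d) [q.ʃ.w.b]: profile 1-3-8-2 — violates.
(e) [v.g]: profile 4-2 — obeys.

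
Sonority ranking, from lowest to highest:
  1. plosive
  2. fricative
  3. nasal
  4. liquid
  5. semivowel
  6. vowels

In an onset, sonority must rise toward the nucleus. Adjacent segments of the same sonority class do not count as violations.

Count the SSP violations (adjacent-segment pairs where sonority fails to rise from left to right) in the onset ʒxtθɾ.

/ʒ/ is a fricative (sonority 2).
/x/ is a fricative (sonority 2).
/t/ is a plosive (sonority 1).
/θ/ is a fricative (sonority 2).
/ɾ/ is a liquid (sonority 4).
/ʒ/→/x/: 2→2 (plateau, allowed) — ok.
/x/→/t/: 2→1 (does not rise) — violation.
/t/→/θ/: 1→2 (rises) — ok.
/θ/→/ɾ/: 2→4 (rises) — ok.

1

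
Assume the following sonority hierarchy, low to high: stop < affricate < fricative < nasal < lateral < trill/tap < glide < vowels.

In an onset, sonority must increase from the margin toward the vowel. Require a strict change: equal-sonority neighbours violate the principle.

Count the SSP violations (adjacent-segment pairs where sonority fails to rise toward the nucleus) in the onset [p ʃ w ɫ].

1

/p/ — stop, sonority 1.
/ʃ/ — fricative, sonority 3.
/w/ — glide, sonority 7.
/ɫ/ — lateral, sonority 5.
/p/→/ʃ/: 1→3 (rises) — ok.
/ʃ/→/w/: 3→7 (rises) — ok.
/w/→/ɫ/: 7→5 (does not rise) — violation.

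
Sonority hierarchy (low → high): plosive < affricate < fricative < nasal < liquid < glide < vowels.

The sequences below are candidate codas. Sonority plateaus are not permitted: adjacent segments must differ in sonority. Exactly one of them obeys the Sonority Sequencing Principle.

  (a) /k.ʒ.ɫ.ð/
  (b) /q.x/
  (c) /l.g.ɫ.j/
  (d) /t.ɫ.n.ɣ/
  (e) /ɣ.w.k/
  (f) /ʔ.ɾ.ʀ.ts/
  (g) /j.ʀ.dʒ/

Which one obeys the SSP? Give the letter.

(a) 1-3-5-3 → violates
(b) 1-3 → violates
(c) 5-1-5-6 → violates
(d) 1-5-4-3 → violates
(e) 3-6-1 → violates
(f) 1-5-5-2 → violates
(g) 6-5-2 → obeys

g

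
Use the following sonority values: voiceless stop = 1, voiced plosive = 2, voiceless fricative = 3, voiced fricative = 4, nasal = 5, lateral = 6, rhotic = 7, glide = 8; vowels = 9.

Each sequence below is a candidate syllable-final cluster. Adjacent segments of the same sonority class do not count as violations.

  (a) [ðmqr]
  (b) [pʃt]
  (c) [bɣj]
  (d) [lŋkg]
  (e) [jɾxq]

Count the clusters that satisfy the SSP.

(a) 4-5-1-7 → violates
(b) 1-3-1 → violates
(c) 2-4-8 → violates
(d) 6-5-1-2 → violates
(e) 8-7-3-1 → obeys

1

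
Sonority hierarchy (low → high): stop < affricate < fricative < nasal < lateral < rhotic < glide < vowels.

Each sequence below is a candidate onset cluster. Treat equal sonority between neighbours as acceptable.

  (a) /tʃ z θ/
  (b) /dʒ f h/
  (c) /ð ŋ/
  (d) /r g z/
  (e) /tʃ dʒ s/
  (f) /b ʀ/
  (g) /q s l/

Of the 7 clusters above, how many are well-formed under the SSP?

(a) /tʃ z θ/: profile 2-3-3 — obeys.
(b) /dʒ f h/: profile 2-3-3 — obeys.
(c) /ð ŋ/: profile 3-4 — obeys.
(d) /r g z/: profile 6-1-3 — violates.
(e) /tʃ dʒ s/: profile 2-2-3 — obeys.
(f) /b ʀ/: profile 1-6 — obeys.
(g) /q s l/: profile 1-3-5 — obeys.

6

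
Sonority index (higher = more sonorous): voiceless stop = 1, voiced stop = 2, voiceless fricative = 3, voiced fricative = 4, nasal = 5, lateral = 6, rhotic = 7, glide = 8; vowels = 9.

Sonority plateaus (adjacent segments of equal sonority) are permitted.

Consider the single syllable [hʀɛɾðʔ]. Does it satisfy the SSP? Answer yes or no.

yes

Onset: /h/ is a voiceless fricative (sonority 3), /ʀ/ is a rhotic (sonority 7); then the nucleus /ɛ/ (sonority 9).
Onset profile 3-7-9 — rises to the nucleus.
Coda: /ɾ/ is a rhotic (sonority 7), /ð/ is a voiced fricative (sonority 4), /ʔ/ is a voiceless stop (sonority 1).
Coda profile 9-7-4-1 — falls from the nucleus.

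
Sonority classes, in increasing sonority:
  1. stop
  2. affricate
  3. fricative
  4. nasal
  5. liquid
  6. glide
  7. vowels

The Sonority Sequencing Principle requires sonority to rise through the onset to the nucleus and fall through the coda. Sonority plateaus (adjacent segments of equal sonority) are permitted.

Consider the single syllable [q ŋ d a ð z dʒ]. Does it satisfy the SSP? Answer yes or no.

no

Onset: /q/ is a stop (sonority 1), /ŋ/ is a nasal (sonority 4), /d/ is a stop (sonority 1); then the nucleus /a/ (sonority 7).
Onset profile 1-4-1-7 — does not rise throughout.
Coda: /ð/ is a fricative (sonority 3), /z/ is a fricative (sonority 3), /dʒ/ is an affricate (sonority 2).
Coda profile 7-3-3-2 — falls from the nucleus.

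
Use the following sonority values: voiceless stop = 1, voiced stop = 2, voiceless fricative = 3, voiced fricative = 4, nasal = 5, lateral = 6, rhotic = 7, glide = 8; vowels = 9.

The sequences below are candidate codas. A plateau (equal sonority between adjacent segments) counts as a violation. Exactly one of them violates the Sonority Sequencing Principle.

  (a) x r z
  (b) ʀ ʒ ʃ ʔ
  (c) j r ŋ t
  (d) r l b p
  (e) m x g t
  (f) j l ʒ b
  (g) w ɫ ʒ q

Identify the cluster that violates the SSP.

a

(a) sonority 3-7-4: ill-formed.
(b) sonority 7-4-3-1: well-formed.
(c) sonority 8-7-5-1: well-formed.
(d) sonority 7-6-2-1: well-formed.
(e) sonority 5-3-2-1: well-formed.
(f) sonority 8-6-4-2: well-formed.
(g) sonority 8-6-4-1: well-formed.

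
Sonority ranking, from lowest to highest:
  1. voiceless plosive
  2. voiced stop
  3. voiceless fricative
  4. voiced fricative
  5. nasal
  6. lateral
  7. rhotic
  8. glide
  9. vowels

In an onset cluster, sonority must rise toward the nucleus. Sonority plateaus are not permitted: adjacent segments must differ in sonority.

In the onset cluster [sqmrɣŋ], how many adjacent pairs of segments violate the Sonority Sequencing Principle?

2

/s/ — voiceless fricative, sonority 3.
/q/ — voiceless plosive, sonority 1.
/m/ — nasal, sonority 5.
/r/ — rhotic, sonority 7.
/ɣ/ — voiced fricative, sonority 4.
/ŋ/ — nasal, sonority 5.
/s/→/q/: 3→1 (does not rise) — violation.
/q/→/m/: 1→5 (rises) — ok.
/m/→/r/: 5→7 (rises) — ok.
/r/→/ɣ/: 7→4 (does not rise) — violation.
/ɣ/→/ŋ/: 4→5 (rises) — ok.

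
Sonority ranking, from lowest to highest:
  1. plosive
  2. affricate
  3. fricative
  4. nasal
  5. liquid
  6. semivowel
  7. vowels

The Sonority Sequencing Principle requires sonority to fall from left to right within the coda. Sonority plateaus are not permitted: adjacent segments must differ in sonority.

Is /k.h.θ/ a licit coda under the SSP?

no

/k/ is a plosive (sonority 1).
/h/ is a fricative (sonority 3).
/θ/ is a fricative (sonority 3).
The profile is 1-3-3. Between /k/ (1) and /h/ (3) sonority does not fall, so the cluster violates the SSP.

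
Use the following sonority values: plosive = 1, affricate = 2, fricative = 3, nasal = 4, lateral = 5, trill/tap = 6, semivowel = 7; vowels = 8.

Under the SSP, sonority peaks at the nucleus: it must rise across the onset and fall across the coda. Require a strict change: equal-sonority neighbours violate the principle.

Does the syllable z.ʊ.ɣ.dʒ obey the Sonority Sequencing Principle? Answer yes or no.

yes

Onset: /z/ is a fricative (sonority 3); then the nucleus /ʊ/ (sonority 8).
Onset profile 3-8 — rises to the nucleus.
Coda: /ɣ/ is a fricative (sonority 3), /dʒ/ is an affricate (sonority 2).
Coda profile 8-3-2 — falls from the nucleus.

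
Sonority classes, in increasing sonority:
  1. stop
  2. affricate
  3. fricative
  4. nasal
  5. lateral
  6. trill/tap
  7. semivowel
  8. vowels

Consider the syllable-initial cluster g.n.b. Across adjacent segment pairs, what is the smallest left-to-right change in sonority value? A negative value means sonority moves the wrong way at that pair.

/g/ — stop, sonority 1.
/n/ — nasal, sonority 4.
/b/ — stop, sonority 1.
/g/→/n/: change +3.
/n/→/b/: change -3.
Minimum = -3.

-3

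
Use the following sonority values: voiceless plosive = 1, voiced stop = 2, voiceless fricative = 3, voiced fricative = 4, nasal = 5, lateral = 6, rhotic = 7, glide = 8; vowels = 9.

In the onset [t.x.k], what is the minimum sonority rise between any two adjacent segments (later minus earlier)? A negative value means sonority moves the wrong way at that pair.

-2

/t/: voiceless plosive = 1.
/x/: voiceless fricative = 3.
/k/: voiceless plosive = 1.
/t/→/x/: change +2.
/x/→/k/: change -2.
Minimum = -2.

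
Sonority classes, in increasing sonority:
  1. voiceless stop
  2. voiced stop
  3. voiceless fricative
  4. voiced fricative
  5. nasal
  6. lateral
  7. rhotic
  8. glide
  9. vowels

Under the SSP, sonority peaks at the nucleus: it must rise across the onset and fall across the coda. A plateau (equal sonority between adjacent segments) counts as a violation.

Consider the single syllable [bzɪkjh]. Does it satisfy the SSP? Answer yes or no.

Onset: /b/ is a voiced stop (sonority 2), /z/ is a voiced fricative (sonority 4); then the nucleus /ɪ/ (sonority 9).
Onset profile 2-4-9 — rises to the nucleus.
Coda: /k/ is a voiceless stop (sonority 1), /j/ is a glide (sonority 8), /h/ is a voiceless fricative (sonority 3).
Coda profile 9-1-8-3 — does not strictly fall throughout.

no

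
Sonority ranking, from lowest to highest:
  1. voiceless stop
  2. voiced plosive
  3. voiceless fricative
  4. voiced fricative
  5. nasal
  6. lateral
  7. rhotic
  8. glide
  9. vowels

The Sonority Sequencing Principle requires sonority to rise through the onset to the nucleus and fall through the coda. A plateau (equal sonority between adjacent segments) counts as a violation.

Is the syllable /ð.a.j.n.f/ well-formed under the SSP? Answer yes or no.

Onset: /ð/ is a voiced fricative (sonority 4); then the nucleus /a/ (sonority 9).
Onset profile 4-9 — rises to the nucleus.
Coda: /j/ is a glide (sonority 8), /n/ is a nasal (sonority 5), /f/ is a voiceless fricative (sonority 3).
Coda profile 9-8-5-3 — falls from the nucleus.

yes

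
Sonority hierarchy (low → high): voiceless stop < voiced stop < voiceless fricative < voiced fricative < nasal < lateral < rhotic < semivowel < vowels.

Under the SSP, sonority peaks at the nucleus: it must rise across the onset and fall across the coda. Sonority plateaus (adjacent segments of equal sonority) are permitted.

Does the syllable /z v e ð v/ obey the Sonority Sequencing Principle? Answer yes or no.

Onset: /z/ is a voiced fricative (sonority 4), /v/ is a voiced fricative (sonority 4); then the nucleus /e/ (sonority 9).
Onset profile 4-4-9 — rises to the nucleus.
Coda: /ð/ is a voiced fricative (sonority 4), /v/ is a voiced fricative (sonority 4).
Coda profile 9-4-4 — falls from the nucleus.

yes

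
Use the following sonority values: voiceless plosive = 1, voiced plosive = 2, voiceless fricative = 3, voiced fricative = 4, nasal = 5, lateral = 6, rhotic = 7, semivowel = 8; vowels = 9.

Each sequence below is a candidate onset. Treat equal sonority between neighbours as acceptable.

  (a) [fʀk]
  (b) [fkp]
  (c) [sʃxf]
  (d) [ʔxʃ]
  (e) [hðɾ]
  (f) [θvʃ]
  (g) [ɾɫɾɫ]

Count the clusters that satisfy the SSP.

(a) 3-7-1 → violates
(b) 3-1-1 → violates
(c) 3-3-3-3 → obeys
(d) 1-3-3 → obeys
(e) 3-4-7 → obeys
(f) 3-4-3 → violates
(g) 7-6-7-6 → violates

3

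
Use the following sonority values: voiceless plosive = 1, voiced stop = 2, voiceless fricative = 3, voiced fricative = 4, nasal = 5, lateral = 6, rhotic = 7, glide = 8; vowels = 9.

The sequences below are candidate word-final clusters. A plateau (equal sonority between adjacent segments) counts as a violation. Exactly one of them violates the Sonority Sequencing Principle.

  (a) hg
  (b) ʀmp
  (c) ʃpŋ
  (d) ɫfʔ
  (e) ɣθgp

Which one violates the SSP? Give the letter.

c

(a) sonority 3-2: well-formed.
(b) sonority 7-5-1: well-formed.
(c) sonority 3-1-5: ill-formed.
(d) sonority 6-3-1: well-formed.
(e) sonority 4-3-2-1: well-formed.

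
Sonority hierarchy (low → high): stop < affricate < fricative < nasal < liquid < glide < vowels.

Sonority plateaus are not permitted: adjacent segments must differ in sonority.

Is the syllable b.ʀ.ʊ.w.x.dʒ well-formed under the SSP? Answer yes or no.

yes

Onset: /b/ is a stop (sonority 1), /ʀ/ is a liquid (sonority 5); then the nucleus /ʊ/ (sonority 7).
Onset profile 1-5-7 — rises to the nucleus.
Coda: /w/ is a glide (sonority 6), /x/ is a fricative (sonority 3), /dʒ/ is an affricate (sonority 2).
Coda profile 7-6-3-2 — falls from the nucleus.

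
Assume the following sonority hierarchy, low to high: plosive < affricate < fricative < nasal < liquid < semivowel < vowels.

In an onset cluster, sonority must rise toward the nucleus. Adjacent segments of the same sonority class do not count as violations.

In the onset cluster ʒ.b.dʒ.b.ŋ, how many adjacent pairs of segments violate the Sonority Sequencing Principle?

2

/ʒ/ — fricative, sonority 3.
/b/ — plosive, sonority 1.
/dʒ/ — affricate, sonority 2.
/b/ — plosive, sonority 1.
/ŋ/ — nasal, sonority 4.
/ʒ/→/b/: 3→1 (does not rise) — violation.
/b/→/dʒ/: 1→2 (rises) — ok.
/dʒ/→/b/: 2→1 (does not rise) — violation.
/b/→/ŋ/: 1→4 (rises) — ok.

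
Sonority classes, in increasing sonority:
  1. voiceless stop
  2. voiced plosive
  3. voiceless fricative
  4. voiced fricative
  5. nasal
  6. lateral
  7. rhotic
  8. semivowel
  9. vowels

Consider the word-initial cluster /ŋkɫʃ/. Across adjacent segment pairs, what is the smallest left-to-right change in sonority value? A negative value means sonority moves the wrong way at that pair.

-4

/ŋ/ — nasal, sonority 5.
/k/ — voiceless stop, sonority 1.
/ɫ/ — lateral, sonority 6.
/ʃ/ — voiceless fricative, sonority 3.
/ŋ/→/k/: change -4.
/k/→/ɫ/: change +5.
/ɫ/→/ʃ/: change -3.
Minimum = -4.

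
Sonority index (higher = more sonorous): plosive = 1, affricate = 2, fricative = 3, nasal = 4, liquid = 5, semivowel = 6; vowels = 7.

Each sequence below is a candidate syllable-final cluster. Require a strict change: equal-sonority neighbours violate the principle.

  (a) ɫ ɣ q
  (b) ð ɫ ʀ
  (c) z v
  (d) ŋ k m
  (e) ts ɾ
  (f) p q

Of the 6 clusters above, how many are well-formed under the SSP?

(a) sonority 5-3-1: well-formed.
(b) sonority 3-5-5: ill-formed.
(c) sonority 3-3: ill-formed.
(d) sonority 4-1-4: ill-formed.
(e) sonority 2-5: ill-formed.
(f) sonority 1-1: ill-formed.

1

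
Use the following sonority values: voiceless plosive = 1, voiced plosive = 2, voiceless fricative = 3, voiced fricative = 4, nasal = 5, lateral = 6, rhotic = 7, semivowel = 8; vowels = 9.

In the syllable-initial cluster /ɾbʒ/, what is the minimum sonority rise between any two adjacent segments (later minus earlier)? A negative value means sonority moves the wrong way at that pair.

-5

/ɾ/: rhotic = 7.
/b/: voiced plosive = 2.
/ʒ/: voiced fricative = 4.
/ɾ/→/b/: change -5.
/b/→/ʒ/: change +2.
Minimum = -5.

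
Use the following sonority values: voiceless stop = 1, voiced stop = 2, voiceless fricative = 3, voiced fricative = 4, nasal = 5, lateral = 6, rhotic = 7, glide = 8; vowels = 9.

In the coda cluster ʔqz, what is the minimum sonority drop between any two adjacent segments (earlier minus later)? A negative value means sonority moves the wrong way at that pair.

-3

/ʔ/ is a voiceless stop (sonority 1).
/q/ is a voiceless stop (sonority 1).
/z/ is a voiced fricative (sonority 4).
/ʔ/→/q/: change +0.
/q/→/z/: change -3.
Minimum = -3.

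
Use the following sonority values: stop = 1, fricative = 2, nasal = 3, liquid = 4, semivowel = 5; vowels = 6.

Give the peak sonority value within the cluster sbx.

/s/ is a fricative (sonority 2).
/b/ is a stop (sonority 1).
/x/ is a fricative (sonority 2).
The maximum is 2.

2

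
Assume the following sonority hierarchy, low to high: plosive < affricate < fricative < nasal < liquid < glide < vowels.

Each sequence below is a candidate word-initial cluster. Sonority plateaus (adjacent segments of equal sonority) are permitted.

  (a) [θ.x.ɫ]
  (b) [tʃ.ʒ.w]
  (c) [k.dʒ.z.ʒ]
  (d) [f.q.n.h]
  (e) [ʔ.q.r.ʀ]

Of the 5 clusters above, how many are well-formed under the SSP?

4

(a) sonority 3-3-5: well-formed.
(b) sonority 2-3-6: well-formed.
(c) sonority 1-2-3-3: well-formed.
(d) sonority 3-1-4-3: ill-formed.
(e) sonority 1-1-5-5: well-formed.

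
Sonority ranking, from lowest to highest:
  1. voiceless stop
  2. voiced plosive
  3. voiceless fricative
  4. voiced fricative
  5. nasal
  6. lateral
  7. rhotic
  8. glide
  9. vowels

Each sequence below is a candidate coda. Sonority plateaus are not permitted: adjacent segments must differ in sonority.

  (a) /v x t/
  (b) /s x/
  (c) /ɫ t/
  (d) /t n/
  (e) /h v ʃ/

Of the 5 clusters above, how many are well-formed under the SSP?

(a) sonority 4-3-1: well-formed.
(b) sonority 3-3: ill-formed.
(c) sonority 6-1: well-formed.
(d) sonority 1-5: ill-formed.
(e) sonority 3-4-3: ill-formed.

2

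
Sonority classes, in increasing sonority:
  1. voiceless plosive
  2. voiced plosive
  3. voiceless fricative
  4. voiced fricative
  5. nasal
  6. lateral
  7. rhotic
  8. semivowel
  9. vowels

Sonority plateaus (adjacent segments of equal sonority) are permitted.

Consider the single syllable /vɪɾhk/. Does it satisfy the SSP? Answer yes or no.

yes

Onset: /v/ is a voiced fricative (sonority 4); then the nucleus /ɪ/ (sonority 9).
Onset profile 4-9 — rises to the nucleus.
Coda: /ɾ/ is a rhotic (sonority 7), /h/ is a voiceless fricative (sonority 3), /k/ is a voiceless plosive (sonority 1).
Coda profile 9-7-3-1 — falls from the nucleus.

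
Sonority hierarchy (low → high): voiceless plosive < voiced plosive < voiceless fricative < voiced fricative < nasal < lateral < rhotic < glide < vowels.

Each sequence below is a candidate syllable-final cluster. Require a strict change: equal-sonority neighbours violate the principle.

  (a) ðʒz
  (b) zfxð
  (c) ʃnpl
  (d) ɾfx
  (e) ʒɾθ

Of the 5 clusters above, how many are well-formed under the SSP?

0

(a) 4-4-4 → violates
(b) 4-3-3-4 → violates
(c) 3-5-1-6 → violates
(d) 7-3-3 → violates
(e) 4-7-3 → violates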